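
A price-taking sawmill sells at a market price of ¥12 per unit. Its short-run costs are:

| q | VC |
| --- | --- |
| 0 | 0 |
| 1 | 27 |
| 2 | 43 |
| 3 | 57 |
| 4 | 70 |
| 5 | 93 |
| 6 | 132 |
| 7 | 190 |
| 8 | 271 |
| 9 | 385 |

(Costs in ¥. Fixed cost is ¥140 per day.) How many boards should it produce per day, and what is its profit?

q = 0 (shut down); profit = -¥140

Compute π = P·q − TC at each output: q=0: -140; q=1: -155; q=2: -159; q=3: -161; q=4: -162; q=5: -173; q=6: -200; q=7: -246; q=8: -315; q=9: -417.
Profit is highest at q = 0. Equivalently, the lowest AVC in the table is 70/4 ≈ ¥17.50 at q = 4, and P = ¥12 falls below it — price never covers variable cost, so the firm shuts down and loses only its fixed cost.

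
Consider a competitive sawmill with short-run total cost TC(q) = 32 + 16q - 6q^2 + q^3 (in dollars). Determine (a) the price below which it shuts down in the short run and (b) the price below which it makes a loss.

Shutdown price = min AVC. AVC = 16 - 6q + q^2, with vertex at q = 3 and minimum $7.
ATC = 32/q + 16 - 6q + q^2. Setting dATC/dq = −32/q^2 − 6 + 2q = 0 gives q = 4 (since 2·4^3 − 6·4^2 = 32).
min ATC = 32/4 + 16 − 6·4 + 4^2 = $16. That is the break-even price.
Between these two prices the firm operates at a loss; above $16 it earns a profit.

Shutdown price = $7; break-even price = $16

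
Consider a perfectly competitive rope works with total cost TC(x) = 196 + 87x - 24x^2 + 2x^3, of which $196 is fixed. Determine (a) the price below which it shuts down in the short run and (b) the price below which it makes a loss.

Shutdown price = min AVC. AVC = 87 - 24x + 2x^2, with vertex at x = 6 and minimum $15.
ATC = 196/x + 87 - 24x + 2x^2. Setting dATC/dx = −196/x^2 − 24 + 4x = 0 gives x = 7 (since 4·7^3 − 24·7^2 = 196).
min ATC = 196/7 + 87 − 24·7 + 2·7^2 = $45. That is the break-even price.
For $15 ≤ P < $45 the firm produces at a loss; below $15 it shuts down.

Shutdown price = $15; break-even price = $45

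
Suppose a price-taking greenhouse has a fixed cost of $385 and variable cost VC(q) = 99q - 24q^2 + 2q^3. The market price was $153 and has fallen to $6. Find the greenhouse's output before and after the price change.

MC = 99 - 48q + 6q^2; the shutdown threshold is min AVC = $27 (at q = 6).
With P = $153 above the shutdown price, P = MC gives q = 9.
At P = $6 < min AVC = $27, price no longer covers variable cost at any output, so the firm shuts down: q = 0.

Output falls from 9 to 0 (the firm shuts down)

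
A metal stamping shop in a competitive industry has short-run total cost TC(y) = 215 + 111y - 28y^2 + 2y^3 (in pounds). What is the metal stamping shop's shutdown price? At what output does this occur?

The firm shuts down when price falls below the minimum of average variable cost. AVC = VC/y = 111 - 28y + 2y^2.
dAVC/dy = -28 + 4y = 0 gives y = 7. min AVC = 111 - 28·7 + 2·7^2 = 13.
So the shutdown price is £13.

£13 per unit, at y = 7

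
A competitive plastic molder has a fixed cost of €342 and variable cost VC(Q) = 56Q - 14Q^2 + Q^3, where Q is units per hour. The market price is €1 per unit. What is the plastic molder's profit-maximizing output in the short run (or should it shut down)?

Shut down

Variable cost is VC = 56Q - 14Q^2 + Q^3, so AVC = VC/Q = 56 - 14Q + Q^2 and MC = dTC/dQ = 56 - 28Q + 3Q^2.
The AVC parabola has its vertex at Q = 14/2 = 7, where AVC = 56 - 14·7 + 7^2 = €7.
Since P = €1 < min AVC = €7, price fails to cover variable cost at any output.
Shutting down limits the loss to fixed cost, €342.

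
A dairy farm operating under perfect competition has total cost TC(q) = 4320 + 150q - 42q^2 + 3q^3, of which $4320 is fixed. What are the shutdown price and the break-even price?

Shutdown price = $3; break-even price = $438

Shutdown price = min AVC. AVC = 150 - 42q + 3q^2, with vertex at q = 7 and minimum $3.
ATC = 4320/q + 150 - 42q + 3q^2. Setting dATC/dq = −4320/q^2 − 42 + 6q = 0 gives q = 12 (since 6·12^3 − 42·12^2 = 4320).
min ATC = 4320/12 + 150 − 42·12 + 3·12^2 = $438. That is the break-even price.
Between these two prices the firm operates at a loss; above $438 it earns a profit.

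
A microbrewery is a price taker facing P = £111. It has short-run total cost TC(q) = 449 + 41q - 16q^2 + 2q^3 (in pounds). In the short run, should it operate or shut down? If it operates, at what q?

Produce at q = 7

From TC, MC = TC'(q) = 41 - 32q + 6q^2 and AVC = VC/q = 41 - 16q + 2q^2.
The AVC parabola has its vertex at q = 16/4 = 4, where AVC = 41 - 16·4 + 2·4^2 = £9.
P = £111 exceeds min AVC = £9, so the firm stays open.
Solving P = MC: -70 - 32q + 6q^2 = 0 ⇒ q = -5/3 or 7. On the upward-sloping branch, q* = 7.
Check: AVC at q = 7 is £27 ≤ P, so revenue covers variable cost.
Profit = P·q − TC = 111·7 − 638 = £139.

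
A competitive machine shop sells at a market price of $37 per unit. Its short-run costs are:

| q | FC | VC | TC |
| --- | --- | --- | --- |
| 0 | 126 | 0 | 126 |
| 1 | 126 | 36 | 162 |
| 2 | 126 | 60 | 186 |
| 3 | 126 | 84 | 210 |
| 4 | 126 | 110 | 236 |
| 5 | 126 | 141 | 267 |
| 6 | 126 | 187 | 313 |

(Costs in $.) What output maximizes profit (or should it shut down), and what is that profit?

q = 5; profit = -$82

Profit at each row (π = 37q − TC): q=0: -126; q=1: -125; q=2: -112; q=3: -99; q=4: -88; q=5: -82; q=6: -91.
Profit is maximized at q = 5. AVC there is 141/5 = $28.20 ≤ P, so producing beats shutting down (which would give -$126).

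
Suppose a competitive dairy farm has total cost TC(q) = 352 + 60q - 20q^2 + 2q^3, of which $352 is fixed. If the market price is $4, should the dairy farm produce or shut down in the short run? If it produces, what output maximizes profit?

Variable cost is VC = 60q - 20q^2 + 2q^3, so AVC = VC/q = 60 - 20q + 2q^2 and MC = dTC/dq = 60 - 40q + 6q^2.
The AVC parabola has its vertex at q = 20/4 = 5, where AVC = 60 - 20·5 + 2·5^2 = $10.
Since P = $4 < min AVC = $10, price fails to cover variable cost at any output.
Best response: produce nothing and absorb the $352 fixed cost.

Shut down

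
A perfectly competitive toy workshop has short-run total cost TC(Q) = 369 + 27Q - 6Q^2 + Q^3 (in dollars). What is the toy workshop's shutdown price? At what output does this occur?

The firm shuts down when price falls below the minimum of average variable cost. AVC = VC/Q = 27 - 6Q + Q^2.
dAVC/dQ = -6 + 2Q = 0 gives Q = 3. min AVC = 27 - 6·3 + 3^2 = 18.
For P < $18 the firm produces nothing.

$18 per unit, at Q = 3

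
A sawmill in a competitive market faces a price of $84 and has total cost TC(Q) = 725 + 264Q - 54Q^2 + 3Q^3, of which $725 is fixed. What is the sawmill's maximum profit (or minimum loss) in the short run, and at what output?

Profit = -$125 at Q = 10

AVC = 264 - 54Q + 3Q^2; min AVC = $21 at Q = 9. Since P = $84 ≥ min AVC, the firm produces.
MC = 264 - 108Q + 9Q^2. Setting P = MC and taking the root on the rising branch gives Q* = 10.
TR = 84·10 = 840. TC = 725 + 240 = 965. Profit = 840 − 965 = -$125.
Shutting down would mean losing the fixed cost of $725, so operating at a loss of $125 is better by $600.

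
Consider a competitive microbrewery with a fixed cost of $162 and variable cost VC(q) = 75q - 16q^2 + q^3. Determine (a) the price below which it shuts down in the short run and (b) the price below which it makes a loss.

Shutdown price = $11; break-even price = $30

Shutdown price = min AVC. AVC = 75 - 16q + q^2, with vertex at q = 8 and minimum $11.
ATC = 162/q + 75 - 16q + q^2. Setting dATC/dq = −162/q^2 − 16 + 2q = 0 gives q = 9 (since 2·9^3 − 16·9^2 = 162).
min ATC = 162/9 + 75 − 16·9 + 9^2 = $30. That is the break-even price.
Between these two prices the firm operates at a loss; above $30 it earns a profit.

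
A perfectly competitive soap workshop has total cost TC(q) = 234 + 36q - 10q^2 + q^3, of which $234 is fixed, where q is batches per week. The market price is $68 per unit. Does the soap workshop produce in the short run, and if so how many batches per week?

Produce at q = 8

Strip out fixed cost: VC = 36q - 10q^2 + q^3. Then AVC = 36 - 10q + q^2 and MC = 36 - 20q + 3q^2.
The AVC parabola has its vertex at q = 10/2 = 5, where AVC = 36 - 10·5 + 5^2 = $11.
Since P = $68 ≥ min AVC = $11, price covers variable cost and the firm should produce.
P = MC gives -32 - 20q + 3q^2 = 0, with roots -4/3 and 8. Take the larger (rising MC): q* = 8.
Check: AVC at q = 8 is $20 ≤ P, so revenue covers variable cost.
Profit = P·q − TC = 68·8 − 394 = $150.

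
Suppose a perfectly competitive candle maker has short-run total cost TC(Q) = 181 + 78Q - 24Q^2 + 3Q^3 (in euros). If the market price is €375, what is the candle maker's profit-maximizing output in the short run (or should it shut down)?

Produce at Q = 9

Variable cost is VC = 78Q - 24Q^2 + 3Q^3, so AVC = VC/Q = 78 - 24Q + 3Q^2 and MC = dTC/dQ = 78 - 48Q + 9Q^2.
The AVC parabola has its vertex at Q = 24/6 = 4, where AVC = 78 - 24·4 + 3·4^2 = €30.
P = €375 exceeds min AVC = €30, so the firm stays open.
P = MC gives -297 - 48Q + 9Q^2 = 0, with roots -11/3 and 9. Take the larger (rising MC): Q* = 9.
Check: AVC at Q = 9 is €105 ≤ P, so revenue covers variable cost.
Profit = P·Q − TC = 375·9 − 1126 = €2249.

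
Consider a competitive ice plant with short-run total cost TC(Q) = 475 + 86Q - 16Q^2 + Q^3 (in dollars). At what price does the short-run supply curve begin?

$22 per unit

The firm shuts down when price falls below the minimum of average variable cost. AVC = VC/Q = 86 - 16Q + Q^2.
dAVC/dQ = -16 + 2Q = 0 gives Q = 8. min AVC = 86 - 16·8 + 8^2 = 22.
For P < $22 the firm produces nothing.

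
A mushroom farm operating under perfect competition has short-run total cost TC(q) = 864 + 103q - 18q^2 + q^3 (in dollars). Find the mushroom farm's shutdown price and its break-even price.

Shutdown price = $22; break-even price = $103

AVC = 103 - 18q + q^2; minimized at q = 9, giving min AVC = $22. That is the shutdown price.
ATC = 864/q + 103 - 18q + q^2. Setting dATC/dq = −864/q^2 − 18 + 2q = 0 gives q = 12 (since 2·12^3 − 18·12^2 = 864).
min ATC = 864/12 + 103 − 18·12 + 12^2 = $103. That is the break-even price.
For $22 ≤ P < $103 the firm produces at a loss; below $22 it shuts down.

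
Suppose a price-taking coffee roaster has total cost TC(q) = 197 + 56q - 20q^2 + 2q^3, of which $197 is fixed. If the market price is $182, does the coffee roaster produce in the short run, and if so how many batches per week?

Variable cost is VC = 56q - 20q^2 + 2q^3, so AVC = VC/q = 56 - 20q + 2q^2 and MC = dTC/dq = 56 - 40q + 6q^2.
AVC hits its minimum where MC = AVC, at q = 5, giving min AVC = 56 - 20·5 + 2·5^2 = $6.
Because $182 ≥ $6, revenue can cover variable cost; the firm operates.
Set P = MC: 182 = 56 - 40q + 6q^2 → -126 - 40q + 6q^2 = 0. The roots are q = -7/3 and q = 9; the profit-maximizing output is on the rising part of MC, so q* = 9.
Check: AVC at q = 9 is $38 ≤ P, so revenue covers variable cost.
Profit = P·q − TC = 182·9 − 539 = $1099.

Produce at q = 9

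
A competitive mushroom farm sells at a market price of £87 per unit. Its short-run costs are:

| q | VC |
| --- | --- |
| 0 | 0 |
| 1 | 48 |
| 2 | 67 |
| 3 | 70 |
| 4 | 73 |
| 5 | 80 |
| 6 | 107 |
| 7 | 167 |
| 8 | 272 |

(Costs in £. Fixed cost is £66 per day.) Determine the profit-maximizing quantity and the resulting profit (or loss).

q = 7; profit = £376

Tabulate TR − TC: q=0: -66; q=1: -27; q=2: 41; q=3: 125; q=4: 209; q=5: 289; q=6: 349; q=7: 376; q=8: 358.
Profit is maximized at q = 7. AVC there is 167/7 = £23.86 ≤ P, so producing beats shutting down (which would give -£66).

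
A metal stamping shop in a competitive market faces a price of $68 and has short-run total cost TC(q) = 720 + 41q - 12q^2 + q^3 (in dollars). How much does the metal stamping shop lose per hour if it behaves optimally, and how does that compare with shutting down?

Profit = -$234 at q = 9

AVC = 41 - 12q + q^2 has its minimum $5 at q = 6; price $68 clears that bar, so the firm operates.
MC = 41 - 24q + 3q^2. Setting P = MC and taking the root on the rising branch gives q* = 9.
TR = 68·9 = 612. TC = 720 + 126 = 846. Profit = 612 − 846 = -$234.
That loss of $234 beats the $720 the firm would lose by shutting down; producing recovers $486 of fixed cost.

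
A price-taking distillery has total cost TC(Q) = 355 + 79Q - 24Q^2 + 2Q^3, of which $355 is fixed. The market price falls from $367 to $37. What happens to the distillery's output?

AVC = 79 - 24Q + 2Q^2, minimized at Q = 6 where min AVC = $7. MC = 79 - 48Q + 6Q^2.
At P = $367 ≥ min AVC, set P = MC on the rising branch: Q = 12.
At P = $37 ≥ min AVC, set P = MC: Q = 7. The firm stays open but cuts output.

Output falls from 12 to 7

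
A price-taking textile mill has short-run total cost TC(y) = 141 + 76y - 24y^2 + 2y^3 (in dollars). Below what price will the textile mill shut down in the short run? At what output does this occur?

$4 per unit, at y = 6

The shutdown price is the minimum of AVC. VC = 76y - 24y^2 + 2y^3, so AVC = 76 - 24y + 2y^2.
At the minimum of AVC, MC = AVC. MC = 76 - 48y + 6y^2; setting MC = AVC gives 4y^2 - 24y = 0, so y = 6. min AVC = 4.
So the shutdown price is $4.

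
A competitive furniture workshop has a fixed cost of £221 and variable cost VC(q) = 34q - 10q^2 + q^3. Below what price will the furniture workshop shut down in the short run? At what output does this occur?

Short-run supply begins at min AVC. From VC = 34q - 10q^2 + q^3, AVC = 34 - 10q + q^2.
At the minimum of AVC, MC = AVC. MC = 34 - 20q + 3q^2; setting MC = AVC gives 2q^2 - 10q = 0, so q = 5. min AVC = 9.
So the shutdown price is £9.

£9 per unit, at q = 5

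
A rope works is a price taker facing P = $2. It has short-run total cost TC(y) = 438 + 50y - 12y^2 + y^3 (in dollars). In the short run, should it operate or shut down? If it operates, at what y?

From TC, MC = TC'(y) = 50 - 24y + 3y^2 and AVC = VC/y = 50 - 12y + y^2.
AVC hits its minimum where MC = AVC, at y = 6, giving min AVC = 50 - 12·6 + 6^2 = $14.
P = $2 lies below min AVC = $14; no output level covers variable cost.
Best response: produce nothing and absorb the $438 fixed cost.

Shut down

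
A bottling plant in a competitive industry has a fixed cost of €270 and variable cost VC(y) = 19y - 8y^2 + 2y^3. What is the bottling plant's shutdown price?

The shutdown price is the minimum of AVC. VC = 19y - 8y^2 + 2y^3, so AVC = 19 - 8y + 2y^2.
At the minimum of AVC, MC = AVC. MC = 19 - 16y + 6y^2; setting MC = AVC gives 4y^2 - 8y = 0, so y = 2. min AVC = 11.
So the shutdown price is €11.

€11 per unit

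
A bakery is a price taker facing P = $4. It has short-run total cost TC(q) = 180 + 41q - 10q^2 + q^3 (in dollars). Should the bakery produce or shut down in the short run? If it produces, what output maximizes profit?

Shut down

From TC, MC = TC'(q) = 41 - 20q + 3q^2 and AVC = VC/q = 41 - 10q + q^2.
AVC hits its minimum where MC = AVC, at q = 5, giving min AVC = 41 - 10·5 + 5^2 = $16.
P = $4 lies below min AVC = $16; no output level covers variable cost.
Best response: produce nothing and absorb the $180 fixed cost.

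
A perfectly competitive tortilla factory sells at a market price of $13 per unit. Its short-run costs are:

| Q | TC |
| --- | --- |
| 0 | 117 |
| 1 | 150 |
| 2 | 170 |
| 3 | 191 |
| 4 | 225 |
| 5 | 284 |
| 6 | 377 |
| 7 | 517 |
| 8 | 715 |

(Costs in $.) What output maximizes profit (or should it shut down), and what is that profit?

Compute π = P·Q − TC at each output: Q=0: -117; Q=1: -137; Q=2: -144; Q=3: -152; Q=4: -173; Q=5: -219; Q=6: -299; Q=7: -426; Q=8: -611.
Profit is highest at Q = 0. Equivalently, the lowest AVC in the table is 74/3 ≈ $24.67 at Q = 3, and P = $13 falls below it — price never covers variable cost, so the firm shuts down and loses only its fixed cost.

Q = 0 (shut down); profit = -$117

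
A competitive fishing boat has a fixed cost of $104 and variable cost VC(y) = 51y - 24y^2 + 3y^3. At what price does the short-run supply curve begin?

Short-run supply begins at min AVC. From VC = 51y - 24y^2 + 3y^3, AVC = 51 - 24y + 3y^2.
dAVC/dy = -24 + 6y = 0 gives y = 4. min AVC = 51 - 24·4 + 3·4^2 = 3.
The firm shuts down for any P below $3.

$3 per unit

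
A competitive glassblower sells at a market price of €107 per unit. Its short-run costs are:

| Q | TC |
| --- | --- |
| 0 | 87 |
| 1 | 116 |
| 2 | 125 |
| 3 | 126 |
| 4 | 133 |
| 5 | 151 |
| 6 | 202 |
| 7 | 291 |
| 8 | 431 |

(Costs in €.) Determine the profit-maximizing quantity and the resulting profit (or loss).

Profit at each row (π = 107Q − TC): Q=0: -87; Q=1: -9; Q=2: 89; Q=3: 195; Q=4: 295; Q=5: 384; Q=6: 440; Q=7: 458; Q=8: 425.
Profit is maximized at Q = 7. AVC there is 204/7 = €29.14 ≤ P, so producing beats shutting down (which would give -€87).

Q = 7; profit = €458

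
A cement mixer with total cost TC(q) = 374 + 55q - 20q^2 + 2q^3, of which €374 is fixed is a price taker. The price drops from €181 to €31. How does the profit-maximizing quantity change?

MC = 55 - 40q + 6q^2; the shutdown threshold is min AVC = €5 (at q = 5).
With P = €181 above the shutdown price, P = MC gives q = 9.
At P = €31 ≥ min AVC, set P = MC: q = 6. The firm stays open but cuts output.

Output falls from 9 to 6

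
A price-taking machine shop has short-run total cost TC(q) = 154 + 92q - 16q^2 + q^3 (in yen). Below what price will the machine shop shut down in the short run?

Short-run supply begins at min AVC. From VC = 92q - 16q^2 + q^3, AVC = 92 - 16q + q^2.
dAVC/dq = -16 + 2q = 0 gives q = 8. min AVC = 92 - 16·8 + 8^2 = 28.
For P < ¥28 the firm produces nothing.

¥28 per unit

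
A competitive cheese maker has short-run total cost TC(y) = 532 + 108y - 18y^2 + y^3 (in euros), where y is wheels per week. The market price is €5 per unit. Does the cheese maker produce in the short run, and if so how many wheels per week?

Variable cost is VC = 108y - 18y^2 + y^3, so AVC = VC/y = 108 - 18y + y^2 and MC = dTC/dy = 108 - 36y + 3y^2.
AVC is minimized where dAVC/dy = -18 + 2y = 0, at y = 9; min AVC = 108 - 18·9 + 9^2 = €27.
Since P = €5 < min AVC = €27, price fails to cover variable cost at any output.
The firm minimizes its loss by shutting down and losing only its fixed cost of €532.

Shut down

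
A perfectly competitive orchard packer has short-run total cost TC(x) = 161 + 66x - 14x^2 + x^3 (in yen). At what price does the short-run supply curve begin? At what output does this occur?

Short-run supply begins at min AVC. From VC = 66x - 14x^2 + x^3, AVC = 66 - 14x + x^2.
dAVC/dx = -14 + 2x = 0 gives x = 7. min AVC = 66 - 14·7 + 7^2 = 17.
The firm shuts down for any P below ¥17.

¥17 per unit, at x = 7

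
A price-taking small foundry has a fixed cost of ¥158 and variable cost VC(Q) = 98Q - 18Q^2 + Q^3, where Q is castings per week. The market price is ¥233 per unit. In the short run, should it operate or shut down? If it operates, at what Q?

Produce at Q = 15

Variable cost is VC = 98Q - 18Q^2 + Q^3, so AVC = VC/Q = 98 - 18Q + Q^2 and MC = dTC/dQ = 98 - 36Q + 3Q^2.
The AVC parabola has its vertex at Q = 18/2 = 9, where AVC = 98 - 18·9 + 9^2 = ¥17.
P = ¥233 exceeds min AVC = ¥17, so the firm stays open.
P = MC gives -135 - 36Q + 3Q^2 = 0, with roots -3 and 15. Take the larger (rising MC): Q* = 15.
Check: AVC at Q = 15 is ¥53 ≤ P, so revenue covers variable cost.
Profit = P·Q − TC = 233·15 − 953 = ¥2542.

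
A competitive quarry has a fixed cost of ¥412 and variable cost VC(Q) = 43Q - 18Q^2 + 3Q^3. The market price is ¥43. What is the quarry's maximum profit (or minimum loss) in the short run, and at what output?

AVC = 43 - 18Q + 3Q^2; min AVC = ¥16 at Q = 3. Since P = ¥43 ≥ min AVC, the firm produces.
MC = 43 - 36Q + 9Q^2. Setting P = MC and taking the root on the rising branch gives Q* = 4.
TR = 43·4 = 172. TC = 412 + 76 = 488. Profit = 172 − 488 = -¥316.
Shutting down would mean losing the fixed cost of ¥412, so operating at a loss of ¥316 is better by ¥96.

Profit = -¥316 at Q = 4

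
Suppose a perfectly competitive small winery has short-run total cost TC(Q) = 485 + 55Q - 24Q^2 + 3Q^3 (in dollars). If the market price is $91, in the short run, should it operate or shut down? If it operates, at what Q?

From TC, MC = TC'(Q) = 55 - 48Q + 9Q^2 and AVC = VC/Q = 55 - 24Q + 3Q^2.
AVC is minimized where dAVC/dQ = -24 + 6Q = 0, at Q = 4; min AVC = 55 - 24·4 + 3·4^2 = $7.
Because $91 ≥ $7, revenue can cover variable cost; the firm operates.
P = MC gives -36 - 48Q + 9Q^2 = 0, with roots -2/3 and 6. Take the larger (rising MC): Q* = 6.
Check: AVC at Q = 6 is $19 ≤ P, so revenue covers variable cost.
Profit = P·Q − TC = 91·6 − 599 = -$53, a loss, but smaller than the $485 fixed cost the firm would lose by shutting down.

Produce at Q = 6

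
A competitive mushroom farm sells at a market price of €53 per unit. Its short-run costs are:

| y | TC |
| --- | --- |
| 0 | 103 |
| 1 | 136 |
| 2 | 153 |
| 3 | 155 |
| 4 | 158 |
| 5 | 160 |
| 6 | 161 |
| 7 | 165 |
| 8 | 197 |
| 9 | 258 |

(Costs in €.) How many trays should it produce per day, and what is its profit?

y = 8; profit = €227

Compute π = P·y − TC at each output: y=0: -103; y=1: -83; y=2: -47; y=3: 4; y=4: 54; y=5: 105; y=6: 157; y=7: 206; y=8: 227; y=9: 219.
Profit is maximized at y = 8. AVC there is 94/8 = €11.75 ≤ P, so producing beats shutting down (which would give -€103).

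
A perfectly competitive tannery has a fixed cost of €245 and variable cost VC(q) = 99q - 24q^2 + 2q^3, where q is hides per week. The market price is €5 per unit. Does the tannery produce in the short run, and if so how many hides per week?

From TC, MC = TC'(q) = 99 - 48q + 6q^2 and AVC = VC/q = 99 - 24q + 2q^2.
The AVC parabola has its vertex at q = 24/4 = 6, where AVC = 99 - 24·6 + 2·6^2 = €27.
P = €5 lies below min AVC = €27; no output level covers variable cost.
Shutting down limits the loss to fixed cost, €245.

Shut down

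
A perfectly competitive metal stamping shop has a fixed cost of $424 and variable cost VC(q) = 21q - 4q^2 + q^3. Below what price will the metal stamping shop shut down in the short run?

$17 per unit

The shutdown price is the minimum of AVC. VC = 21q - 4q^2 + q^3, so AVC = 21 - 4q + q^2.
dAVC/dq = -4 + 2q = 0 gives q = 2. min AVC = 21 - 4·2 + 2^2 = 17.
For P < $17 the firm produces nothing.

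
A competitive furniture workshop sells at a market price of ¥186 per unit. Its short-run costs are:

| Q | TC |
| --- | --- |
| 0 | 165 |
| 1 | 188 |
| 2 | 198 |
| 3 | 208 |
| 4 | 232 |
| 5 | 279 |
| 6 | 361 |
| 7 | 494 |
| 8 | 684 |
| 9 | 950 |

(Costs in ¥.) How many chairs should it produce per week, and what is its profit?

Compute π = P·Q − TC at each output: Q=0: -165; Q=1: -2; Q=2: 174; Q=3: 350; Q=4: 512; Q=5: 651; Q=6: 755; Q=7: 808; Q=8: 804; Q=9: 724.
Profit is maximized at Q = 7. AVC there is 329/7 = ¥47 ≤ P, so producing beats shutting down (which would give -¥165).

Q = 7; profit = ¥808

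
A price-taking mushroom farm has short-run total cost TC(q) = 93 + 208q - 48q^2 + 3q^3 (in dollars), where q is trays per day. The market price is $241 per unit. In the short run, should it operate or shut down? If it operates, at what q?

Variable cost is VC = 208q - 48q^2 + 3q^3, so AVC = VC/q = 208 - 48q + 3q^2 and MC = dTC/dq = 208 - 96q + 9q^2.
The AVC parabola has its vertex at q = 48/6 = 8, where AVC = 208 - 48·8 + 3·8^2 = $16.
P = $241 exceeds min AVC = $16, so the firm stays open.
Set P = MC: 241 = 208 - 96q + 9q^2 → -33 - 96q + 9q^2 = 0. The roots are q = -1/3 and q = 11; the profit-maximizing output is on the rising part of MC, so q* = 11.
Check: AVC at q = 11 is $43 ≤ P, so revenue covers variable cost.
Profit = P·q − TC = 241·11 − 566 = $2085.

Produce at q = 11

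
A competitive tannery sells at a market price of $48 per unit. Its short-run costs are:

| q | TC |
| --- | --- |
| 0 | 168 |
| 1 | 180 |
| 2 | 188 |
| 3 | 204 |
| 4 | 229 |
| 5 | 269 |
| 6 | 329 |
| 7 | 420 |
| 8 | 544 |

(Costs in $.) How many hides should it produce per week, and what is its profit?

q = 5; profit = -$29

Compute π = P·q − TC at each output: q=0: -168; q=1: -132; q=2: -92; q=3: -60; q=4: -37; q=5: -29; q=6: -41; q=7: -84; q=8: -160.
Profit is maximized at q = 5. AVC there is 101/5 = $20.20 ≤ P, so producing beats shutting down (which would give -$168).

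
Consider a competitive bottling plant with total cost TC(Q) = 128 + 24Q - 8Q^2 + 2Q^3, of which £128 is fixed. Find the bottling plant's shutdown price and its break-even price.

Shutdown price = £16; break-even price = £56

AVC = 24 - 8Q + 2Q^2; minimized at Q = 2, giving min AVC = £16. That is the shutdown price.
ATC = 128/Q + 24 - 8Q + 2Q^2. Setting dATC/dQ = −128/Q^2 − 8 + 4Q = 0 gives Q = 4 (since 4·4^3 − 8·4^2 = 128).
min ATC = 128/4 + 24 − 8·4 + 2·4^2 = £56. That is the break-even price.
For £16 ≤ P < £56 the firm produces at a loss; below £16 it shuts down.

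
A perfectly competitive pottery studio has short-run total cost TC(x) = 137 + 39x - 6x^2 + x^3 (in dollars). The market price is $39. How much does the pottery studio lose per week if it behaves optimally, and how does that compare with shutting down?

Profit = -$105 at x = 4

AVC = 39 - 6x + x^2 has its minimum $30 at x = 3; price $39 clears that bar, so the firm operates.
With MC = 39 - 12x + 3x^2, P = MC on the upward-sloping part at x* = 4.
TR = 39·4 = 156. TC = 137 + 124 = 261. Profit = 156 − 261 = -$105.
That loss of $105 beats the $137 the firm would lose by shutting down; producing recovers $32 of fixed cost.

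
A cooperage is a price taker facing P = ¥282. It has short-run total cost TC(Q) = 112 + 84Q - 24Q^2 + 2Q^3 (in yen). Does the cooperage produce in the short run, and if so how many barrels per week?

Produce at Q = 11

Strip out fixed cost: VC = 84Q - 24Q^2 + 2Q^3. Then AVC = 84 - 24Q + 2Q^2 and MC = 84 - 48Q + 6Q^2.
AVC hits its minimum where MC = AVC, at Q = 6, giving min AVC = 84 - 24·6 + 2·6^2 = ¥12.
P = ¥282 exceeds min AVC = ¥12, so the firm stays open.
Set P = MC: 282 = 84 - 48Q + 6Q^2 → -198 - 48Q + 6Q^2 = 0. The roots are Q = -3 and Q = 11; the profit-maximizing output is on the rising part of MC, so Q* = 11.
Check: AVC at Q = 11 is ¥62 ≤ P, so revenue covers variable cost.
Profit = P·Q − TC = 282·11 − 794 = ¥2308.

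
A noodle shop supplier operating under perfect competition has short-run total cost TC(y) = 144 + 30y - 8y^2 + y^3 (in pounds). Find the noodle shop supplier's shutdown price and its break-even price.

Shutdown price = min AVC. AVC = 30 - 8y + y^2, with vertex at y = 4 and minimum £14.
ATC = 144/y + 30 - 8y + y^2. Setting dATC/dy = −144/y^2 − 8 + 2y = 0 gives y = 6 (since 2·6^3 − 8·6^2 = 144).
min ATC = 144/6 + 30 − 8·6 + 6^2 = £42. That is the break-even price.
Between these two prices the firm operates at a loss; above £42 it earns a profit.

Shutdown price = £14; break-even price = £42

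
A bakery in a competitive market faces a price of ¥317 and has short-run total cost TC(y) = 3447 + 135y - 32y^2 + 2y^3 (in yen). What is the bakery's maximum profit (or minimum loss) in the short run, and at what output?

AVC = 135 - 32y + 2y^2; min AVC = ¥7 at y = 8. Since P = ¥317 ≥ min AVC, the firm produces.
MC = 135 - 64y + 6y^2. Setting P = MC and taking the root on the rising branch gives y* = 13.
TR = 317·13 = 4121. TC = 3447 + 741 = 4188. Profit = 4121 − 4188 = -¥67.
Shutting down would mean losing the fixed cost of ¥3447, so operating at a loss of ¥67 is better by ¥3380.

Profit = -¥67 at y = 13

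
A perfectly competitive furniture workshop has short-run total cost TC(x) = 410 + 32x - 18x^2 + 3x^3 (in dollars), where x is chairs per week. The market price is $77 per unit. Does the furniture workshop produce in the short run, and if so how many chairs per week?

From TC, MC = TC'(x) = 32 - 36x + 9x^2 and AVC = VC/x = 32 - 18x + 3x^2.
AVC hits its minimum where MC = AVC, at x = 3, giving min AVC = 32 - 18·3 + 3·3^2 = $5.
Since P = $77 ≥ min AVC = $5, price covers variable cost and the firm should produce.
Set P = MC: 77 = 32 - 36x + 9x^2 → -45 - 36x + 9x^2 = 0. The roots are x = -1 and x = 5; the profit-maximizing output is on the rising part of MC, so x* = 5.
Check: AVC at x = 5 is $17 ≤ P, so revenue covers variable cost.
Profit = P·x − TC = 77·5 − 495 = -$110, a loss, but smaller than the $410 fixed cost the firm would lose by shutting down.

Produce at x = 5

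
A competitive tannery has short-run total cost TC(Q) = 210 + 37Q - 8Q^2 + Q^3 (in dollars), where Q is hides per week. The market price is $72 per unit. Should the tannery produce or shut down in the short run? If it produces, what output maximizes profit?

Produce at Q = 7

Variable cost is VC = 37Q - 8Q^2 + Q^3, so AVC = VC/Q = 37 - 8Q + Q^2 and MC = dTC/dQ = 37 - 16Q + 3Q^2.
The AVC parabola has its vertex at Q = 8/2 = 4, where AVC = 37 - 8·4 + 4^2 = $21.
Since P = $72 ≥ min AVC = $21, price covers variable cost and the firm should produce.
P = MC gives -35 - 16Q + 3Q^2 = 0, with roots -5/3 and 7. Take the larger (rising MC): Q* = 7.
Check: AVC at Q = 7 is $30 ≤ P, so revenue covers variable cost.
Profit = P·Q − TC = 72·7 − 420 = $84.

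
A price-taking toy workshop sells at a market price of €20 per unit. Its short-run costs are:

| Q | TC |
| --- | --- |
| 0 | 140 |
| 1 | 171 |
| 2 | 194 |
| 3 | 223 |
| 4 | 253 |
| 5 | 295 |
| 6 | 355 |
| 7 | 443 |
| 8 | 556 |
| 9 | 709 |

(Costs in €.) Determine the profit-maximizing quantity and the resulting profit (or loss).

Compute π = P·Q − TC at each output: Q=0: -140; Q=1: -151; Q=2: -154; Q=3: -163; Q=4: -173; Q=5: -195; Q=6: -235; Q=7: -303; Q=8: -396; Q=9: -529.
Profit is highest at Q = 0. Equivalently, the lowest AVC in the table is 54/2 ≈ €27 at Q = 2, and P = €20 falls below it — price never covers variable cost, so the firm shuts down and loses only its fixed cost.

Q = 0 (shut down); profit = -€140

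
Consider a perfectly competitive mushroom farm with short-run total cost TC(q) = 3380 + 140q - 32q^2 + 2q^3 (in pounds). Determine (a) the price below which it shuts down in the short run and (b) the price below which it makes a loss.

Shutdown price = £12; break-even price = £322

AVC = 140 - 32q + 2q^2; minimized at q = 8, giving min AVC = £12. That is the shutdown price.
ATC = 3380/q + 140 - 32q + 2q^2. Setting dATC/dq = −3380/q^2 − 32 + 4q = 0 gives q = 13 (since 4·13^3 − 32·13^2 = 3380).
min ATC = 3380/13 + 140 − 32·13 + 2·13^2 = £322. That is the break-even price.
Between these two prices the firm operates at a loss; above £322 it earns a profit.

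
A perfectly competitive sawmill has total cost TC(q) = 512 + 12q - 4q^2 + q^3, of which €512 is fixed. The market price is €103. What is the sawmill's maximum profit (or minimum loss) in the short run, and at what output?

Profit = -€22 at q = 7

AVC = 12 - 4q + q^2; min AVC = €8 at q = 2. Since P = €103 ≥ min AVC, the firm produces.
With MC = 12 - 8q + 3q^2, P = MC on the upward-sloping part at q* = 7.
TR = 103·7 = 721. TC = 512 + 231 = 743. Profit = 721 − 743 = -€22.
Shutting down would mean losing the fixed cost of €512, so operating at a loss of €22 is better by €490.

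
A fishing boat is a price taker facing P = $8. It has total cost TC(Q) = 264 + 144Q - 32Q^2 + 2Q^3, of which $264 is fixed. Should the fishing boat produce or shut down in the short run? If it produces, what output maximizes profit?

Variable cost is VC = 144Q - 32Q^2 + 2Q^3, so AVC = VC/Q = 144 - 32Q + 2Q^2 and MC = dTC/dQ = 144 - 64Q + 6Q^2.
AVC is minimized where dAVC/dQ = -32 + 4Q = 0, at Q = 8; min AVC = 144 - 32·8 + 2·8^2 = $16.
P = $8 lies below min AVC = $16; no output level covers variable cost.
Shutting down limits the loss to fixed cost, $264.

Shut down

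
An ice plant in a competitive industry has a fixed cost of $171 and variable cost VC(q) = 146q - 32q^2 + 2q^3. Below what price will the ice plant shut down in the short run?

$18 per unit

The shutdown price is the minimum of AVC. VC = 146q - 32q^2 + 2q^3, so AVC = 146 - 32q + 2q^2.
dAVC/dq = -32 + 4q = 0 gives q = 8. min AVC = 146 - 32·8 + 2·8^2 = 18.
For P < $18 the firm produces nothing.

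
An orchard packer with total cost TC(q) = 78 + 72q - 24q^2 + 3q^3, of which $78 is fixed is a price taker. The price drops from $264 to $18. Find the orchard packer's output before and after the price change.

Output falls from 8 to 0 (the firm shuts down)

MC = 72 - 48q + 9q^2; the shutdown threshold is min AVC = $24 (at q = 4).
With P = $264 above the shutdown price, P = MC gives q = 8.
At P = $18 < min AVC = $24, price no longer covers variable cost at any output, so the firm shuts down: q = 0.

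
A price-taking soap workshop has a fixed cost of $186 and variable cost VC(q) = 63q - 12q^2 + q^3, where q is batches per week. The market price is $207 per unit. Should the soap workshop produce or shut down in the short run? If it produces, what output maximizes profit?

Produce at q = 12

From TC, MC = TC'(q) = 63 - 24q + 3q^2 and AVC = VC/q = 63 - 12q + q^2.
AVC hits its minimum where MC = AVC, at q = 6, giving min AVC = 63 - 12·6 + 6^2 = $27.
Since P = $207 ≥ min AVC = $27, price covers variable cost and the firm should produce.
Set P = MC: 207 = 63 - 24q + 3q^2 → -144 - 24q + 3q^2 = 0. The roots are q = -4 and q = 12; the profit-maximizing output is on the rising part of MC, so q* = 12.
Check: AVC at q = 12 is $63 ≤ P, so revenue covers variable cost.
Profit = P·q − TC = 207·12 − 942 = $1542.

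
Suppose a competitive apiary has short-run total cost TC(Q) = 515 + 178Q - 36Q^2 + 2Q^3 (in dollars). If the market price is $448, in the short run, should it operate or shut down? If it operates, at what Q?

Produce at Q = 15

From TC, MC = TC'(Q) = 178 - 72Q + 6Q^2 and AVC = VC/Q = 178 - 36Q + 2Q^2.
The AVC parabola has its vertex at Q = 36/4 = 9, where AVC = 178 - 36·9 + 2·9^2 = $16.
P = $448 exceeds min AVC = $16, so the firm stays open.
Set P = MC: 448 = 178 - 72Q + 6Q^2 → -270 - 72Q + 6Q^2 = 0. The roots are Q = -3 and Q = 15; the profit-maximizing output is on the rising part of MC, so Q* = 15.
Check: AVC at Q = 15 is $88 ≤ P, so revenue covers variable cost.
Profit = P·Q − TC = 448·15 − 1835 = $4885.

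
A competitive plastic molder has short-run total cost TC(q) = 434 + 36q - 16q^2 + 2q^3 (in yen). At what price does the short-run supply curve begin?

¥4 per unit

Short-run supply begins at min AVC. From VC = 36q - 16q^2 + 2q^3, AVC = 36 - 16q + 2q^2.
At the minimum of AVC, MC = AVC. MC = 36 - 32q + 6q^2; setting MC = AVC gives 4q^2 - 16q = 0, so q = 4. min AVC = 4.
For P < ¥4 the firm produces nothing.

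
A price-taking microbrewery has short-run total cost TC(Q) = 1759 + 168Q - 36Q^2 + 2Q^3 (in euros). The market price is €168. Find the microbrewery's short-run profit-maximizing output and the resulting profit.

AVC = 168 - 36Q + 2Q^2; min AVC = €6 at Q = 9. Since P = €168 ≥ min AVC, the firm produces.
MC = 168 - 72Q + 6Q^2. Setting P = MC and taking the root on the rising branch gives Q* = 12.
TR = 168·12 = 2016. TC = 1759 + 288 = 2047. Profit = 2016 − 2047 = -€31.
By producing, the firm covers all variable cost plus €1728 of fixed cost; shutting down would lose the full €1759.

Profit = -€31 at Q = 12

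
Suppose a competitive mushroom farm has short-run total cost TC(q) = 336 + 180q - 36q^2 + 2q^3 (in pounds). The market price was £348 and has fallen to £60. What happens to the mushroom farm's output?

Output falls from 14 to 10

AVC = 180 - 36q + 2q^2, minimized at q = 9 where min AVC = £18. MC = 180 - 72q + 6q^2.
At P = £348 ≥ min AVC, set P = MC on the rising branch: q = 14.
At P = £60 ≥ min AVC, set P = MC: q = 10. The firm stays open but cuts output.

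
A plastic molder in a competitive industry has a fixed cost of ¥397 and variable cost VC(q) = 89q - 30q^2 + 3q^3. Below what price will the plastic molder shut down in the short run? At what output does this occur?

¥14 per unit, at q = 5

Short-run supply begins at min AVC. From VC = 89q - 30q^2 + 3q^3, AVC = 89 - 30q + 3q^2.
At the minimum of AVC, MC = AVC. MC = 89 - 60q + 9q^2; setting MC = AVC gives 6q^2 - 30q = 0, so q = 5. min AVC = 14.
So the shutdown price is ¥14.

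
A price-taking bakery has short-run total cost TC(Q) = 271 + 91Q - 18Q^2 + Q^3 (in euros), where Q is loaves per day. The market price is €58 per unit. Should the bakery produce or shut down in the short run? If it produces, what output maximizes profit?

From TC, MC = TC'(Q) = 91 - 36Q + 3Q^2 and AVC = VC/Q = 91 - 18Q + Q^2.
AVC hits its minimum where MC = AVC, at Q = 9, giving min AVC = 91 - 18·9 + 9^2 = €10.
Because €58 ≥ €10, revenue can cover variable cost; the firm operates.
Set P = MC: 58 = 91 - 36Q + 3Q^2 → 33 - 36Q + 3Q^2 = 0. The roots are Q = 1 and Q = 11; the profit-maximizing output is on the rising part of MC, so Q* = 11.
Check: AVC at Q = 11 is €14 ≤ P, so revenue covers variable cost.
Profit = P·Q − TC = 58·11 − 425 = €213.

Produce at Q = 11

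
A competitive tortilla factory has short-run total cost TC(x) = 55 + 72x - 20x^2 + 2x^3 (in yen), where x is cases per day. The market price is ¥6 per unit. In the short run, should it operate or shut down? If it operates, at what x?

Shut down

Strip out fixed cost: VC = 72x - 20x^2 + 2x^3. Then AVC = 72 - 20x + 2x^2 and MC = 72 - 40x + 6x^2.
AVC is minimized where dAVC/dx = -20 + 4x = 0, at x = 5; min AVC = 72 - 20·5 + 2·5^2 = ¥22.
With P < min AVC (¥6 < ¥22), every unit sold adds to the loss.
Best response: produce nothing and absorb the ¥55 fixed cost.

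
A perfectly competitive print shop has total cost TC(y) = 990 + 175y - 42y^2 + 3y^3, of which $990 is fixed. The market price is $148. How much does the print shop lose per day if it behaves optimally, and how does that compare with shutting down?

Profit = -$18 at y = 9

AVC = 175 - 42y + 3y^2 has its minimum $28 at y = 7; price $148 clears that bar, so the firm operates.
With MC = 175 - 84y + 9y^2, P = MC on the upward-sloping part at y* = 9.
TR = 148·9 = 1332. TC = 990 + 360 = 1350. Profit = 1332 − 1350 = -$18.
That loss of $18 beats the $990 the firm would lose by shutting down; producing recovers $972 of fixed cost.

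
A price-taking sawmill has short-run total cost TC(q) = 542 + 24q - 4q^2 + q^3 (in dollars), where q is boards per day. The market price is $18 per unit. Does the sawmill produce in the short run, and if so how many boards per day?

Shut down

From TC, MC = TC'(q) = 24 - 8q + 3q^2 and AVC = VC/q = 24 - 4q + q^2.
AVC hits its minimum where MC = AVC, at q = 2, giving min AVC = 24 - 4·2 + 2^2 = $20.
Since P = $18 < min AVC = $20, price fails to cover variable cost at any output.
Best response: produce nothing and absorb the $542 fixed cost.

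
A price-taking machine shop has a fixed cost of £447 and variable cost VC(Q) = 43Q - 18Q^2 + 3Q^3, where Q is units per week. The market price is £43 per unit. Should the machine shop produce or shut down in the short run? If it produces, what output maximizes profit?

Variable cost is VC = 43Q - 18Q^2 + 3Q^3, so AVC = VC/Q = 43 - 18Q + 3Q^2 and MC = dTC/dQ = 43 - 36Q + 9Q^2.
AVC is minimized where dAVC/dQ = -18 + 6Q = 0, at Q = 3; min AVC = 43 - 18·3 + 3·3^2 = £16.
Because £43 ≥ £16, revenue can cover variable cost; the firm operates.
Solving P = MC: -36Q + 9Q^2 = 0 ⇒ Q = 0 or 4. On the upward-sloping branch, Q* = 4.
Check: AVC at Q = 4 is £19 ≤ P, so revenue covers variable cost.
Profit = P·Q − TC = 43·4 − 523 = -£351, a loss, but smaller than the £447 fixed cost the firm would lose by shutting down.

Produce at Q = 4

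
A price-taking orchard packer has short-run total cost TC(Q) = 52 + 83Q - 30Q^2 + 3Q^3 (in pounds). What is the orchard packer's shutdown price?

The firm shuts down when price falls below the minimum of average variable cost. AVC = VC/Q = 83 - 30Q + 3Q^2.
dAVC/dQ = -30 + 6Q = 0 gives Q = 5. min AVC = 83 - 30·5 + 3·5^2 = 8.
The firm shuts down for any P below £8.

£8 per unit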